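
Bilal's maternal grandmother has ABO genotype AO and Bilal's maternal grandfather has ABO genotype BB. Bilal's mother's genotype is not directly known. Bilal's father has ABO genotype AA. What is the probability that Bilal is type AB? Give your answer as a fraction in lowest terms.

1/2

Bilal's mother's ABO genotype from AO × BB: 1/2 AB, 1/2 BO.
Crossing each possibility with the father AA and summing P(type AB): 1/2·1/2 + 1/2·1/2 = 1/2.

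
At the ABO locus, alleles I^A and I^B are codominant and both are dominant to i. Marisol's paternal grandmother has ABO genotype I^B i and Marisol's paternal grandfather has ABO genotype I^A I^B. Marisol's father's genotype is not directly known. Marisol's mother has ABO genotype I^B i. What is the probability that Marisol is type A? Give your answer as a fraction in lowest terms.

1/8

Marisol's father's ABO genotype from I^B i × I^A I^B: 1/4 I^A I^B, 1/4 I^A i, 1/4 I^B I^B, 1/4 I^B i.
Crossing each possibility with the mother I^B i and summing P(type A): 1/4·1/4 + 1/4·1/4 + 1/4·0 + 1/4·0 = 1/8.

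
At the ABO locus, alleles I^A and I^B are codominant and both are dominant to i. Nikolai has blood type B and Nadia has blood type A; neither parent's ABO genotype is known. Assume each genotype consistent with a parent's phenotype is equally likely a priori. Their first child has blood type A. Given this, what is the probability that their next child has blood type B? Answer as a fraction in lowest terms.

Possible genotypes: Nikolai ∈ {I^B I^B, I^B i}; Nadia ∈ {I^A I^A, I^A i}.
Weight each parental genotype pair by prior × P(type-A child):
  I^B i × I^A I^A: posterior weight 2/3; P(next child type B) = 0.
  I^B i × I^A i: posterior weight 1/3; P(next child type B) = 1/4.
Weighted sum = 1/12.

1/12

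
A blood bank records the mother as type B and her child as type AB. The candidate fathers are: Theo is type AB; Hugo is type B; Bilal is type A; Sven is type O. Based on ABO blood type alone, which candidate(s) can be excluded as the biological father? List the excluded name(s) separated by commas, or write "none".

Hugo, Sven

A candidate is excluded only if no genotype consistent with his phenotype could produce a type AB child with a type B mother.
Hugo (type B): no genotype consistent with that phenotype can produce a type-AB child with a type-B mother.
Sven (type O): no genotype consistent with that phenotype can produce a type-AB child with a type-B mother.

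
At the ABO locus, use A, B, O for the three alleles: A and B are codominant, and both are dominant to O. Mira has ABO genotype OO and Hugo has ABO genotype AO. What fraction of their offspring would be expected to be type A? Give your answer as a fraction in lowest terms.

1/2

ABO cross OO × AO → offspring phenotypes: 1/2 O, 1/2 A.
So P(type A) = 1/2.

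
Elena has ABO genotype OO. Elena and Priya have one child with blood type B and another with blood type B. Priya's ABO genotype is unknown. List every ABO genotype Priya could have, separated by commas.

For each candidate genotype of Priya, check whether crossing it with OO can produce every observed child phenotype.
  AA → possible child types {A} ✗
  AB → possible child types {A, B} ✓
  AO → possible child types {O, A} ✗
  BB → possible child types {B} ✓
  BO → possible child types {O, B} ✓
  OO → possible child types {O} ✗

AB, BB, BO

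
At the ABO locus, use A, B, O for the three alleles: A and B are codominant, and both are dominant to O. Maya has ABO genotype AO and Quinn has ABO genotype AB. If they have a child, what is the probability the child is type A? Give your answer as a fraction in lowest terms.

1/2

ABO cross AO × AB → offspring phenotypes: 1/2 A, 1/4 B, 1/4 AB.
So P(type A) = 1/2.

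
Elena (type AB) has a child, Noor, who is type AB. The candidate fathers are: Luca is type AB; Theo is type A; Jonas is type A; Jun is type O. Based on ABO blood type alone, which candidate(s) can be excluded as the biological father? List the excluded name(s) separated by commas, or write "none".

A candidate is excluded only if no genotype consistent with his phenotype could produce a type AB child with a type AB mother.
Jun (type O): no genotype consistent with that phenotype can produce a type-AB child with a type-AB mother.

Jun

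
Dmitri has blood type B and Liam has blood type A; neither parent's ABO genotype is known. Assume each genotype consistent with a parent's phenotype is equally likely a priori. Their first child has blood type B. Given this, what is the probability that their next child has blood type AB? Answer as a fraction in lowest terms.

Possible genotypes: Dmitri ∈ {I^B I^B, I^B i}; Liam ∈ {I^A I^A, I^A i}.
Weight each parental genotype pair by prior × P(type-B child):
  I^B I^B × I^A i: posterior weight 2/3; P(next child type AB) = 1/2.
  I^B i × I^A i: posterior weight 1/3; P(next child type AB) = 1/4.
Weighted sum = 5/12.

5/12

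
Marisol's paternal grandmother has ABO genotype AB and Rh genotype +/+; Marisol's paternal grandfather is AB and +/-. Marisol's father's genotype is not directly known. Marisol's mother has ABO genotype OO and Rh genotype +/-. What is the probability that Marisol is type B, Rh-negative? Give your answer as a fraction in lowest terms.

1/16

Marisol's father's ABO genotype from AB × AB: 1/4 AA, 1/2 AB, 1/4 BB.
Crossing each possibility with the mother OO and summing P(type B): 1/4·0 + 1/2·1/2 + 1/4·1 = 1/2.
Similarly for Rh via the father's Rh distribution: P(Rh-) = 1/8.
Independent loci: 1/2 × 1/8 = 1/16.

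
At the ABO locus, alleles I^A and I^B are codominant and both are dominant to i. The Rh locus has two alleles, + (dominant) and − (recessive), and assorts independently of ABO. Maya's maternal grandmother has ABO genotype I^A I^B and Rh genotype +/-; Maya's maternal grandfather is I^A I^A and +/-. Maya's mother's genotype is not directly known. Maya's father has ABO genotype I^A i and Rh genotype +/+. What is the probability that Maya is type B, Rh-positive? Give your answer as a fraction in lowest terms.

Maya's mother's ABO genotype from I^A I^B × I^A I^A: 1/2 I^A I^A, 1/2 I^A I^B.
Crossing each possibility with the father I^A i and summing P(type B): 1/2·0 + 1/2·1/4 = 1/8.
Similarly for Rh via the mother's Rh distribution: P(Rh+) = 1.
Independent loci: 1/8 × 1 = 1/8.

1/8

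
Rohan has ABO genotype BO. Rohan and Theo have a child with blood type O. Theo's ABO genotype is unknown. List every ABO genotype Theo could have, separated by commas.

AO, BO, OO

For each candidate genotype of Theo, check whether crossing it with BO can produce every observed child phenotype.
  AA → possible child types {A, AB} ✗
  AB → possible child types {A, B, AB} ✗
  AO → possible child types {O, A, B, AB} ✓
  BB → possible child types {B} ✗
  BO → possible child types {O, B} ✓
  OO → possible child types {O, B} ✓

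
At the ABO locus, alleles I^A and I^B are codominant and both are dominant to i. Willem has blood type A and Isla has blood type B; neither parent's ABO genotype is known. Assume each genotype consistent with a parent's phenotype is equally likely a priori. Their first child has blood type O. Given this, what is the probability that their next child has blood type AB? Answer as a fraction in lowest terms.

1/4

Possible genotypes: Willem ∈ {I^A I^A, I^A i}; Isla ∈ {I^B I^B, I^B i}.
Weight each parental genotype pair by prior × P(type-O child):
  I^A i × I^B i: posterior weight 1; P(next child type AB) = 1/4.
Weighted sum = 1/4.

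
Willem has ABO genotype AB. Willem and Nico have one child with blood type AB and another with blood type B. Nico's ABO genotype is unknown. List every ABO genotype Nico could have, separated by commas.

AB, AO, BB, BO

For each candidate genotype of Nico, check whether crossing it with AB can produce every observed child phenotype.
  AA → possible child types {A, AB} ✗
  AB → possible child types {A, B, AB} ✓
  AO → possible child types {A, B, AB} ✓
  BB → possible child types {B, AB} ✓
  BO → possible child types {A, B, AB} ✓
  OO → possible child types {A, B} ✗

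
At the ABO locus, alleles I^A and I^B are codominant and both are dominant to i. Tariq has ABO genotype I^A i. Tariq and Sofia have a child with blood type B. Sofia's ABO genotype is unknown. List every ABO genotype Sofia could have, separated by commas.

I^A I^B, I^B I^B, I^B i

For each candidate genotype of Sofia, check whether crossing it with I^A i can produce every observed child phenotype.
  I^A I^A → possible child types {A} ✗
  I^A I^B → possible child types {A, B, AB} ✓
  I^A i → possible child types {O, A} ✗
  I^B I^B → possible child types {B, AB} ✓
  I^B i → possible child types {O, A, B, AB} ✓
  i i → possible child types {O, A} ✗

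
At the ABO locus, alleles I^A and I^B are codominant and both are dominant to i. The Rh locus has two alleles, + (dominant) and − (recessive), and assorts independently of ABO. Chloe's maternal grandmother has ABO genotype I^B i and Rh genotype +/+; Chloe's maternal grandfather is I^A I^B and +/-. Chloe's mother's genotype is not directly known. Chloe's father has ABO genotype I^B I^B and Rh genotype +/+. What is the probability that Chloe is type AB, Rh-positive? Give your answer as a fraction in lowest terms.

1/4

Chloe's mother's ABO genotype from I^B i × I^A I^B: 1/4 I^A I^B, 1/4 I^A i, 1/4 I^B I^B, 1/4 I^B i.
Crossing each possibility with the father I^B I^B and summing P(type AB): 1/4·1/2 + 1/4·1/2 + 1/4·0 + 1/4·0 = 1/4.
Similarly for Rh via the mother's Rh distribution: P(Rh+) = 1.
Independent loci: 1/4 × 1 = 1/4.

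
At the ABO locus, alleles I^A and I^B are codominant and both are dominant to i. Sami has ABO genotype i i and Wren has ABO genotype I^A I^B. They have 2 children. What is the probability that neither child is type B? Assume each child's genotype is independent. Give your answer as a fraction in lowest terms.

ABO cross i i × I^A I^B → 1/2 A, 1/2 B.
So P(type B) = 1/2 per child.
P(not type B) = 1/2 for one child; (1/2)^2 = 1/4.

1/4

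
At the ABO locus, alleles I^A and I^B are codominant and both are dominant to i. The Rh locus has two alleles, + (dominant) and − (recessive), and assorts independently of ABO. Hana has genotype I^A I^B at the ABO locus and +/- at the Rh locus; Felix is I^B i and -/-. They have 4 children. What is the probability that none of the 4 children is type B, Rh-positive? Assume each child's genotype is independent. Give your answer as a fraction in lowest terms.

ABO cross I^A I^B × I^B i → 1/4 A, 1/2 B, 1/4 AB.
Rh cross +/- × -/- → 1/2 Rh+, 1/2 Rh-; so P(type B, Rh-positive) = 1/2 × 1/2 = 1/4 per child.
P(not type B, Rh-positive) = 3/4 for one child; (3/4)^4 = 81/256.

81/256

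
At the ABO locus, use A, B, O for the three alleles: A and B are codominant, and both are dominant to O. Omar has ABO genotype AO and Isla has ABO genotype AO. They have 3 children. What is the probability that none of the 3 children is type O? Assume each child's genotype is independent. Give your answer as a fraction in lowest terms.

ABO cross AO × AO → 1/4 O, 3/4 A.
So P(type O) = 1/4 per child.
P(not type O) = 3/4 for one child; (3/4)^3 = 27/64.

27/64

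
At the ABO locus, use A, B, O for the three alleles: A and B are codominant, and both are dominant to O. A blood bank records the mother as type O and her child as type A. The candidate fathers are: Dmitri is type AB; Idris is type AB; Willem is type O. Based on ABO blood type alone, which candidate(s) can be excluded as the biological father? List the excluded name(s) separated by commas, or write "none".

A candidate is excluded only if no genotype consistent with his phenotype could produce a type A child with a type O mother.
Willem (type O): no genotype consistent with that phenotype can produce a type-A child with a type-O mother.

Willem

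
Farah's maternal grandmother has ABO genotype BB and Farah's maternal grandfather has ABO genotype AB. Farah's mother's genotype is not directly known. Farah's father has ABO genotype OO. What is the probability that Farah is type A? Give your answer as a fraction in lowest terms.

1/4

Farah's mother's ABO genotype from BB × AB: 1/2 AB, 1/2 BB.
Crossing each possibility with the father OO and summing P(type A): 1/2·1/2 + 1/2·0 = 1/4.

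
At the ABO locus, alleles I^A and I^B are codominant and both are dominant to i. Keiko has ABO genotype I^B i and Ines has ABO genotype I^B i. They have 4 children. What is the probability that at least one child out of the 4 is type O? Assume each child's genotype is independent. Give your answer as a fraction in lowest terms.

ABO cross I^B i × I^B i → 1/4 O, 3/4 B.
So P(type O) = 1/4 per child.
P(none) = (3/4)^4 = 81/256; P(at least one) = 1 − 81/256 = 175/256.

175/256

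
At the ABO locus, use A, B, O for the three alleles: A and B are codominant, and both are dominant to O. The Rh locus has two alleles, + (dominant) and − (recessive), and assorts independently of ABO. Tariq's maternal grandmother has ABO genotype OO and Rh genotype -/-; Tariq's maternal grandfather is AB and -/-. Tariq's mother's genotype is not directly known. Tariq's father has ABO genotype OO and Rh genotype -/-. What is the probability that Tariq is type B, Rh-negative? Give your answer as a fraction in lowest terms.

1/4

Tariq's mother's ABO genotype from OO × AB: 1/2 AO, 1/2 BO.
Crossing each possibility with the father OO and summing P(type B): 1/2·0 + 1/2·1/2 = 1/4.
Similarly for Rh via the mother's Rh distribution: P(Rh-) = 1.
Independent loci: 1/4 × 1 = 1/4.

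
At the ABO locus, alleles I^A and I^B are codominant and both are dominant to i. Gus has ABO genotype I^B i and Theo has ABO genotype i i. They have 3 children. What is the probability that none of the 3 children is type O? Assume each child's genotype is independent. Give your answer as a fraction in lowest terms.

1/8

ABO cross I^B i × i i → 1/2 O, 1/2 B.
So P(type O) = 1/2 per child.
P(not type O) = 1/2 for one child; (1/2)^3 = 1/8.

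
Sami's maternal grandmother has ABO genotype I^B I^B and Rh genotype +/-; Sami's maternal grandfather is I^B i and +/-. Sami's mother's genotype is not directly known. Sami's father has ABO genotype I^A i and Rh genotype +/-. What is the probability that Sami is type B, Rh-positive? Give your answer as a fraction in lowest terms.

9/32

Sami's mother's ABO genotype from I^B I^B × I^B i: 1/2 I^B I^B, 1/2 I^B i.
Crossing each possibility with the father I^A i and summing P(type B): 1/2·1/2 + 1/2·1/4 = 3/8.
Similarly for Rh via the mother's Rh distribution: P(Rh+) = 3/4.
Independent loci: 3/8 × 3/4 = 9/32.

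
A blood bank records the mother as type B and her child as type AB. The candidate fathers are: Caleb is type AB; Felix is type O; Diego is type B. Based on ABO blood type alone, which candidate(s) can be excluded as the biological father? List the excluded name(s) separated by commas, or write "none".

A candidate is excluded only if no genotype consistent with his phenotype could produce a type AB child with a type B mother.
Felix (type O): no genotype consistent with that phenotype can produce a type-AB child with a type-B mother.
Diego (type B): no genotype consistent with that phenotype can produce a type-AB child with a type-B mother.

Felix, Diego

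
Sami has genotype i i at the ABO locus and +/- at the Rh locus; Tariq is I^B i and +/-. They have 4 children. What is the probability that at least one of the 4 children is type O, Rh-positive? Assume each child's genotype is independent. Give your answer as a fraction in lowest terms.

ABO cross i i × I^B i → 1/2 O, 1/2 B.
Rh cross +/- × +/- → 3/4 Rh+, 1/4 Rh-; so P(type O, Rh-positive) = 1/2 × 3/4 = 3/8 per child.
P(none) = (5/8)^4 = 625/4096; P(at least one) = 1 − 625/4096 = 3471/4096.

3471/4096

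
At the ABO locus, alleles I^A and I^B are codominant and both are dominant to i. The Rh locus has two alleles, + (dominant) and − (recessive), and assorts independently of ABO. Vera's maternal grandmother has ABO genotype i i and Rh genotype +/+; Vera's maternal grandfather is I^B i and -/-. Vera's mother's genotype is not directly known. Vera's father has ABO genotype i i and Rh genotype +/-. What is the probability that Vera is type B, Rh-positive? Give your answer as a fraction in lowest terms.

Vera's mother's ABO genotype from i i × I^B i: 1/2 I^B i, 1/2 i i.
Crossing each possibility with the father i i and summing P(type B): 1/2·1/2 + 1/2·0 = 1/4.
Similarly for Rh via the mother's Rh distribution: P(Rh+) = 3/4.
Independent loci: 1/4 × 3/4 = 3/16.

3/16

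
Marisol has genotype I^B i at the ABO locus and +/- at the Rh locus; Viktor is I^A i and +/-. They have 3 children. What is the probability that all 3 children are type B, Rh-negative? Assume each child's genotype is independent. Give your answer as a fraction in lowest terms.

ABO cross I^B i × I^A i → 1/4 O, 1/4 A, 1/4 B, 1/4 AB.
Rh cross +/- × +/- → 3/4 Rh+, 1/4 Rh-; so P(type B, Rh-negative) = 1/4 × 1/4 = 1/16 per child.
All 3 independent: (1/16)^3 = 1/4096.

1/4096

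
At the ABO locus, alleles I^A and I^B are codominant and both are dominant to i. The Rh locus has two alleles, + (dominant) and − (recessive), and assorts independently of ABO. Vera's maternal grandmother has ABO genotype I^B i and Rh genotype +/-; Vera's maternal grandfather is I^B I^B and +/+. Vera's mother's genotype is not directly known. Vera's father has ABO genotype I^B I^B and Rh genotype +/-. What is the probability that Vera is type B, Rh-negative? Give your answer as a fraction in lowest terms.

1/8

Vera's mother's ABO genotype from I^B i × I^B I^B: 1/2 I^B I^B, 1/2 I^B i.
Crossing each possibility with the father I^B I^B and summing P(type B): 1/2·1 + 1/2·1 = 1.
Similarly for Rh via the mother's Rh distribution: P(Rh-) = 1/8.
Independent loci: 1 × 1/8 = 1/8.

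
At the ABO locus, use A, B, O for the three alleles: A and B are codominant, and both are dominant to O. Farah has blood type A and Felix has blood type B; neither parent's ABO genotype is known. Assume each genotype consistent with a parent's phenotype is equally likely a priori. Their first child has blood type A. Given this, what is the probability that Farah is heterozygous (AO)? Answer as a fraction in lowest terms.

1/3

Possible genotypes: Farah ∈ {AA, AO}; Felix ∈ {BB, BO}.
Weight each parental genotype pair by prior × P(type-A child):
  AA × BO: posterior weight 2/3.
  AO × BO: posterior weight 1/3.
Sum the posterior weight over pairs where Farah is AO: 1/3.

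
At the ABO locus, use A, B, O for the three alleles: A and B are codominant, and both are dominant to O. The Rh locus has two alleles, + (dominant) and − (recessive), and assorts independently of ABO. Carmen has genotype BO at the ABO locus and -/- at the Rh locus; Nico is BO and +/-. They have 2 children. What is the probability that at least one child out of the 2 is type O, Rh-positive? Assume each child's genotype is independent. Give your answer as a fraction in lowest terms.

15/64

ABO cross BO × BO → 1/4 O, 3/4 B.
Rh cross -/- × +/- → 1/2 Rh+, 1/2 Rh-; so P(type O, Rh-positive) = 1/4 × 1/2 = 1/8 per child.
P(none) = (7/8)^2 = 49/64; P(at least one) = 1 − 49/64 = 15/64.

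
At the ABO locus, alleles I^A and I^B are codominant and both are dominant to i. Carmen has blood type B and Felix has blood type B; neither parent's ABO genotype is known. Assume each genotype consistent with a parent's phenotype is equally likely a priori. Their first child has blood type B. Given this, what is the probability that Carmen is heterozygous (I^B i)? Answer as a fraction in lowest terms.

7/15

Possible genotypes: Carmen ∈ {I^B I^B, I^B i}; Felix ∈ {I^B I^B, I^B i}.
Weight each parental genotype pair by prior × P(type-B child):
  I^B I^B × I^B I^B: posterior weight 4/15.
  I^B I^B × I^B i: posterior weight 4/15.
  I^B i × I^B I^B: posterior weight 4/15.
  I^B i × I^B i: posterior weight 1/5.
Sum the posterior weight over pairs where Carmen is I^B i: 7/15.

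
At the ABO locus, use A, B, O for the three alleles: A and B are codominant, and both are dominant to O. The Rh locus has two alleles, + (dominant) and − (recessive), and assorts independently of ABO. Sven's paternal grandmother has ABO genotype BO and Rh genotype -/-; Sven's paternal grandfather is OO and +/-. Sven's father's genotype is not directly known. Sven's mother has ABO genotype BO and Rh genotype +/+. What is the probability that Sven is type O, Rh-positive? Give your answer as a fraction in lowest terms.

Sven's father's ABO genotype from BO × OO: 1/2 BO, 1/2 OO.
Crossing each possibility with the mother BO and summing P(type O): 1/2·1/4 + 1/2·1/2 = 3/8.
Similarly for Rh via the father's Rh distribution: P(Rh+) = 1.
Independent loci: 3/8 × 1 = 3/8.

3/8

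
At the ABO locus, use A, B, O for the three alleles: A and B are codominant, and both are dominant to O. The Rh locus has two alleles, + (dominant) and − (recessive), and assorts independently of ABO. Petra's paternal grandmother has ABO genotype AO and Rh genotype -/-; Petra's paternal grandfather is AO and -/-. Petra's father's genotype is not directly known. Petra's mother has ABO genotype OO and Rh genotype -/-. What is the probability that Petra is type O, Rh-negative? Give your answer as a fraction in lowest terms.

Petra's father's ABO genotype from AO × AO: 1/4 AA, 1/2 AO, 1/4 OO.
Crossing each possibility with the mother OO and summing P(type O): 1/4·0 + 1/2·1/2 + 1/4·1 = 1/2.
Similarly for Rh via the father's Rh distribution: P(Rh-) = 1.
Independent loci: 1/2 × 1 = 1/2.

1/2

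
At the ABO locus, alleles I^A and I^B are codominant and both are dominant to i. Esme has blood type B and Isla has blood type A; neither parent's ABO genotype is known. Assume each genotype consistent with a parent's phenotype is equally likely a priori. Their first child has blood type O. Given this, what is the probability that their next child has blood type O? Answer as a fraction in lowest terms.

Possible genotypes: Esme ∈ {I^B I^B, I^B i}; Isla ∈ {I^A I^A, I^A i}.
Weight each parental genotype pair by prior × P(type-O child):
  I^B i × I^A i: posterior weight 1; P(next child type O) = 1/4.
Weighted sum = 1/4.

1/4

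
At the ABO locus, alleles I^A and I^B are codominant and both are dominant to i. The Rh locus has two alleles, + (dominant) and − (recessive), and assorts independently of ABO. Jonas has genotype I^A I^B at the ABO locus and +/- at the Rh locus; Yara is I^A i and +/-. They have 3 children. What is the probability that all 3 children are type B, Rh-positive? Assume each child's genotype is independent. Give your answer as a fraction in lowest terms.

27/4096

ABO cross I^A I^B × I^A i → 1/2 A, 1/4 B, 1/4 AB.
Rh cross +/- × +/- → 3/4 Rh+, 1/4 Rh-; so P(type B, Rh-positive) = 1/4 × 3/4 = 3/16 per child.
All 3 independent: (3/16)^3 = 27/4096.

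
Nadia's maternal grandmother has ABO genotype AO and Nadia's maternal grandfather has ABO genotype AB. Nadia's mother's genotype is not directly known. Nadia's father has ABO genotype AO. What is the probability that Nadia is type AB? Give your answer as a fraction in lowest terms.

Nadia's mother's ABO genotype from AO × AB: 1/4 AA, 1/4 AB, 1/4 AO, 1/4 BO.
Crossing each possibility with the father AO and summing P(type AB): 1/4·0 + 1/4·1/4 + 1/4·0 + 1/4·1/4 = 1/8.

1/8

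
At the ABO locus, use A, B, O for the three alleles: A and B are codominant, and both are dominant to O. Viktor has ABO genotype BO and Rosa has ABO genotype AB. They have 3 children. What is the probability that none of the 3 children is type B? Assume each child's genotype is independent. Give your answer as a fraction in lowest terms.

ABO cross BO × AB → 1/4 A, 1/2 B, 1/4 AB.
So P(type B) = 1/2 per child.
P(not type B) = 1/2 for one child; (1/2)^3 = 1/8.

1/8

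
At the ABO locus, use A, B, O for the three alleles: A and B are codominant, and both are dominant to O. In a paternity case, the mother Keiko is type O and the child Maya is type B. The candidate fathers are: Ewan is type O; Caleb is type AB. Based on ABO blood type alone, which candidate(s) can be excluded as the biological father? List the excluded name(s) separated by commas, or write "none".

Ewan

A candidate is excluded only if no genotype consistent with his phenotype could produce a type B child with a type O mother.
Ewan (type O): no genotype consistent with that phenotype can produce a type-B child with a type-O mother.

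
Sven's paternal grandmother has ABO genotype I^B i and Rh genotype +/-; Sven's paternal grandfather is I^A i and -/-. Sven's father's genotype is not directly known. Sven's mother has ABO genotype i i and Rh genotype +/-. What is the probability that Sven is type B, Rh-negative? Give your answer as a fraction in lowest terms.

3/32

Sven's father's ABO genotype from I^B i × I^A i: 1/4 I^A I^B, 1/4 I^A i, 1/4 I^B i, 1/4 i i.
Crossing each possibility with the mother i i and summing P(type B): 1/4·1/2 + 1/4·0 + 1/4·1/2 + 1/4·0 = 1/4.
Similarly for Rh via the father's Rh distribution: P(Rh-) = 3/8.
Independent loci: 1/4 × 3/8 = 3/32.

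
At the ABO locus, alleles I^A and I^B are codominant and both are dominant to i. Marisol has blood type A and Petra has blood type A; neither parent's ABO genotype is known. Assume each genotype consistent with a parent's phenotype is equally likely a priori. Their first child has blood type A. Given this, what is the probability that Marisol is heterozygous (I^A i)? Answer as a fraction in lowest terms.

Possible genotypes: Marisol ∈ {I^A I^A, I^A i}; Petra ∈ {I^A I^A, I^A i}.
Weight each parental genotype pair by prior × P(type-A child):
  I^A I^A × I^A I^A: posterior weight 4/15.
  I^A I^A × I^A i: posterior weight 4/15.
  I^A i × I^A I^A: posterior weight 4/15.
  I^A i × I^A i: posterior weight 1/5.
Sum the posterior weight over pairs where Marisol is I^A i: 7/15.

7/15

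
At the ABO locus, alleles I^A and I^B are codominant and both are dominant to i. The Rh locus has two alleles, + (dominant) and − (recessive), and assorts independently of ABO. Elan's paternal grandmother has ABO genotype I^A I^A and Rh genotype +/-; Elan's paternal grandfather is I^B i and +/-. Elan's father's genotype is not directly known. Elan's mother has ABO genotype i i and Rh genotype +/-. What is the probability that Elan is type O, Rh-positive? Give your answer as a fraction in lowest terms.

Elan's father's ABO genotype from I^A I^A × I^B i: 1/2 I^A I^B, 1/2 I^A i.
Crossing each possibility with the mother i i and summing P(type O): 1/2·0 + 1/2·1/2 = 1/4.
Similarly for Rh via the father's Rh distribution: P(Rh+) = 3/4.
Independent loci: 1/4 × 3/4 = 3/16.

3/16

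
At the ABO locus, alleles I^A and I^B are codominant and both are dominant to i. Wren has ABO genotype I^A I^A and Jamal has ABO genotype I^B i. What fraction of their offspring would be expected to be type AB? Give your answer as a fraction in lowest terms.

ABO cross I^A I^A × I^B i → offspring phenotypes: 1/2 A, 1/2 AB.
So P(type AB) = 1/2.

1/2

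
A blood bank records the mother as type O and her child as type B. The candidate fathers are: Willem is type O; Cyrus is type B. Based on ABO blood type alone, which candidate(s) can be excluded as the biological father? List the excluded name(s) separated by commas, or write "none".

Willem

A candidate is excluded only if no genotype consistent with his phenotype could produce a type B child with a type O mother.
Willem (type O): no genotype consistent with that phenotype can produce a type-B child with a type-O mother.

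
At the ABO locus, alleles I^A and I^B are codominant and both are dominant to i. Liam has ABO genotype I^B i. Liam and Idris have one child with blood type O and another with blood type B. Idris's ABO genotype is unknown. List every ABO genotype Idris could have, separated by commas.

I^A i, I^B i, i i

For each candidate genotype of Idris, check whether crossing it with I^B i can produce every observed child phenotype.
  I^A I^A → possible child types {A, AB} ✗
  I^A I^B → possible child types {A, B, AB} ✗
  I^A i → possible child types {O, A, B, AB} ✓
  I^B I^B → possible child types {B} ✗
  I^B i → possible child types {O, B} ✓
  i i → possible child types {O, B} ✓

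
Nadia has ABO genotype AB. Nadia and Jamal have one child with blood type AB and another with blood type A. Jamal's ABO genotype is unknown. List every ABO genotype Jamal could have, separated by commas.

For each candidate genotype of Jamal, check whether crossing it with AB can produce every observed child phenotype.
  AA → possible child types {A, AB} ✓
  AB → possible child types {A, B, AB} ✓
  AO → possible child types {A, B, AB} ✓
  BB → possible child types {B, AB} ✗
  BO → possible child types {A, B, AB} ✓
  OO → possible child types {A, B} ✗

AA, AB, AO, BO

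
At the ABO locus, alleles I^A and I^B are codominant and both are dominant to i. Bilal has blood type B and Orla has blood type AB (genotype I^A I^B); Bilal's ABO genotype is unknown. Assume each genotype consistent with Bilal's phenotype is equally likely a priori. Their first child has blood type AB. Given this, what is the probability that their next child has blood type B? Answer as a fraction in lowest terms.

1/2

Possible genotypes: Bilal ∈ {I^B I^B, I^B i}; Orla ∈ {I^A I^B}.
Weight each parental genotype pair by prior × P(type-AB child):
  I^B I^B × I^A I^B: posterior weight 2/3; P(next child type B) = 1/2.
  I^B i × I^A I^B: posterior weight 1/3; P(next child type B) = 1/2.
Weighted sum = 1/2.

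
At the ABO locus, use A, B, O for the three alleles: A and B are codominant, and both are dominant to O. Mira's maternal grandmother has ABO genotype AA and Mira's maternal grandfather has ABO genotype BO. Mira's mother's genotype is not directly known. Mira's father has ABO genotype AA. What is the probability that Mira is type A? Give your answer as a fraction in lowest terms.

Mira's mother's ABO genotype from AA × BO: 1/2 AB, 1/2 AO.
Crossing each possibility with the father AA and summing P(type A): 1/2·1/2 + 1/2·1 = 3/4.

3/4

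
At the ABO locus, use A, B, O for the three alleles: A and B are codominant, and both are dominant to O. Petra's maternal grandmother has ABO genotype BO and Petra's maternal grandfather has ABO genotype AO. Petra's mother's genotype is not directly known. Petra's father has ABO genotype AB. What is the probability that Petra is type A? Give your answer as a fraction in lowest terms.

3/8

Petra's mother's ABO genotype from BO × AO: 1/4 AB, 1/4 AO, 1/4 BO, 1/4 OO.
Crossing each possibility with the father AB and summing P(type A): 1/4·1/4 + 1/4·1/2 + 1/4·1/4 + 1/4·1/2 = 3/8.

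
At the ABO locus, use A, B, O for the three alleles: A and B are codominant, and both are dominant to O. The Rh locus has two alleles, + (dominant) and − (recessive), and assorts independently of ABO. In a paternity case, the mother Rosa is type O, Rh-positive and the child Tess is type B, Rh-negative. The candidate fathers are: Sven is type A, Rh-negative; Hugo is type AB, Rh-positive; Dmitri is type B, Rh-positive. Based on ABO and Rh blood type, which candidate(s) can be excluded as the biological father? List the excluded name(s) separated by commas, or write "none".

A candidate is excluded only if no genotype consistent with his phenotype could produce a type B, Rh-negative child with a type O, Rh-positive mother.
Sven (type A, Rh-): no genotype consistent with that phenotype can produce a type-B Rh- child with a type-O mother.

Sven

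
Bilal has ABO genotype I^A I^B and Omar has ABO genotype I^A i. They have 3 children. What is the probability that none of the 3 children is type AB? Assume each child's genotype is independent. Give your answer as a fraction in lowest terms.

ABO cross I^A I^B × I^A i → 1/2 A, 1/4 B, 1/4 AB.
So P(type AB) = 1/4 per child.
P(not type AB) = 3/4 for one child; (3/4)^3 = 27/64.

27/64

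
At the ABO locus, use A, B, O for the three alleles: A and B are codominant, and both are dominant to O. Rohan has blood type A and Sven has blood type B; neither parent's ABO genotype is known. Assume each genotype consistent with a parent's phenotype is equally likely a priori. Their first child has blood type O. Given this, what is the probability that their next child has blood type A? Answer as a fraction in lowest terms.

Possible genotypes: Rohan ∈ {AA, AO}; Sven ∈ {BB, BO}.
Weight each parental genotype pair by prior × P(type-O child):
  AO × BO: posterior weight 1; P(next child type A) = 1/4.
Weighted sum = 1/4.

1/4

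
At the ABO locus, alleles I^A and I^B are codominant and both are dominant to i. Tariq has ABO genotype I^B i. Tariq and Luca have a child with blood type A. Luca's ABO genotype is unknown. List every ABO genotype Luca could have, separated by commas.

For each candidate genotype of Luca, check whether crossing it with I^B i can produce every observed child phenotype.
  I^A I^A → possible child types {A, AB} ✓
  I^A I^B → possible child types {A, B, AB} ✓
  I^A i → possible child types {O, A, B, AB} ✓
  I^B I^B → possible child types {B} ✗
  I^B i → possible child types {O, B} ✗
  i i → possible child types {O, B} ✗

I^A I^A, I^A I^B, I^A i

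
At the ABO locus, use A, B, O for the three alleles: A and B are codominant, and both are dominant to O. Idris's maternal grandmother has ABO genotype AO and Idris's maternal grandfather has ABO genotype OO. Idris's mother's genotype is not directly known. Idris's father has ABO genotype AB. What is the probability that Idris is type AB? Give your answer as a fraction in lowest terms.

1/8

Idris's mother's ABO genotype from AO × OO: 1/2 AO, 1/2 OO.
Crossing each possibility with the father AB and summing P(type AB): 1/2·1/4 + 1/2·0 = 1/8.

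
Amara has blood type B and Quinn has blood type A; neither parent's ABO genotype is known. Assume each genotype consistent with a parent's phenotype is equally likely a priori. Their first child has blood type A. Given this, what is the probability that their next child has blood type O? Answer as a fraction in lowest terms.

1/12

Possible genotypes: Amara ∈ {I^B I^B, I^B i}; Quinn ∈ {I^A I^A, I^A i}.
Weight each parental genotype pair by prior × P(type-A child):
  I^B i × I^A I^A: posterior weight 2/3; P(next child type O) = 0.
  I^B i × I^A i: posterior weight 1/3; P(next child type O) = 1/4.
Weighted sum = 1/12.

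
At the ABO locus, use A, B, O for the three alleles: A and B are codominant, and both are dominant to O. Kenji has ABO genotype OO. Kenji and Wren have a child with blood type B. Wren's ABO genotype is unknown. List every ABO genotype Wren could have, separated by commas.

For each candidate genotype of Wren, check whether crossing it with OO can produce every observed child phenotype.
  AA → possible child types {A} ✗
  AB → possible child types {A, B} ✓
  AO → possible child types {O, A} ✗
  BB → possible child types {B} ✓
  BO → possible child types {O, B} ✓
  OO → possible child types {O} ✗

AB, BB, BO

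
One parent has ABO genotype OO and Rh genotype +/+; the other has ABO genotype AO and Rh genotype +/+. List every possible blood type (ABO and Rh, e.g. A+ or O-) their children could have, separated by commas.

Gametes from OO × AO give offspring ABO genotypes AO, OO, i.e. phenotypes O, A.
Rh cross +/+ × +/+ → phenotypes Rh+.
Combining independently: O+, A+.

O+, A+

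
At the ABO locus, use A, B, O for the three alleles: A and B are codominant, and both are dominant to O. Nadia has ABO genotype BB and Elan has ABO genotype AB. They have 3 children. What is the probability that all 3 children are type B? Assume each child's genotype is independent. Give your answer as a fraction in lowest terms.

1/8

ABO cross BB × AB → 1/2 B, 1/2 AB.
So P(type B) = 1/2 per child.
All 3 independent: (1/2)^3 = 1/8.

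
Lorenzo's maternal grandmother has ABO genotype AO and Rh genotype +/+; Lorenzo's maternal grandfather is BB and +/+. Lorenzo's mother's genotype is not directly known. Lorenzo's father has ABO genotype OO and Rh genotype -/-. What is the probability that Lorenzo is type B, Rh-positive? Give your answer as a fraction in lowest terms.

Lorenzo's mother's ABO genotype from AO × BB: 1/2 AB, 1/2 BO.
Crossing each possibility with the father OO and summing P(type B): 1/2·1/2 + 1/2·1/2 = 1/2.
Similarly for Rh via the mother's Rh distribution: P(Rh+) = 1.
Independent loci: 1/2 × 1 = 1/2.

1/2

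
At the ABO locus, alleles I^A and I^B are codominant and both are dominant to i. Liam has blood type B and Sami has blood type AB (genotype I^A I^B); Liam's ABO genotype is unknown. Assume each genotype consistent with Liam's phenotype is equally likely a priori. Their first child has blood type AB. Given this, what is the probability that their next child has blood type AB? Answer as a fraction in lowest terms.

5/12

Possible genotypes: Liam ∈ {I^B I^B, I^B i}; Sami ∈ {I^A I^B}.
Weight each parental genotype pair by prior × P(type-AB child):
  I^B I^B × I^A I^B: posterior weight 2/3; P(next child type AB) = 1/2.
  I^B i × I^A I^B: posterior weight 1/3; P(next child type AB) = 1/4.
Weighted sum = 5/12.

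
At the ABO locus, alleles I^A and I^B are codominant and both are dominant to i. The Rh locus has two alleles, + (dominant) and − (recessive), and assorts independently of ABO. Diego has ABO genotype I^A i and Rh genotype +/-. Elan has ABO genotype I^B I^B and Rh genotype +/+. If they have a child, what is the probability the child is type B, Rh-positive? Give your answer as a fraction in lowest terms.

1/2

ABO cross I^A i × I^B I^B → offspring phenotypes: 1/2 B, 1/2 AB.
Rh cross +/- × +/+ → 1 Rh+.
Independent loci: P(type B, Rh-positive) = 1/2 × 1 = 1/2.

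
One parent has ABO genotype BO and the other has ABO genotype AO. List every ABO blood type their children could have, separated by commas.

O, A, B, AB

Gametes from BO × AO give offspring ABO genotypes AB, AO, BO, OO, i.e. phenotypes O, A, B, AB.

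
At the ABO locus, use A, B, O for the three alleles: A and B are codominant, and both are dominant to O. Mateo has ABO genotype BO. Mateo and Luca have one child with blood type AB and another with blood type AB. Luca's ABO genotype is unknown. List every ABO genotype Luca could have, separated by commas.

For each candidate genotype of Luca, check whether crossing it with BO can produce every observed child phenotype.
  AA → possible child types {A, AB} ✓
  AB → possible child types {A, B, AB} ✓
  AO → possible child types {O, A, B, AB} ✓
  BB → possible child types {B} ✗
  BO → possible child types {O, B} ✗
  OO → possible child types {O, B} ✗

AA, AB, AO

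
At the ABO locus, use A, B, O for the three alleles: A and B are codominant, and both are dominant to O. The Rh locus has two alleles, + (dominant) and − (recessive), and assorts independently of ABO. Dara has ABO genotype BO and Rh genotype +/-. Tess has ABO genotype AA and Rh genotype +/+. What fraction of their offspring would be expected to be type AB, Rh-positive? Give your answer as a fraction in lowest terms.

1/2

ABO cross BO × AA → offspring phenotypes: 1/2 A, 1/2 AB.
Rh cross +/- × +/+ → 1 Rh+.
Independent loci: P(type AB, Rh-positive) = 1/2 × 1 = 1/2.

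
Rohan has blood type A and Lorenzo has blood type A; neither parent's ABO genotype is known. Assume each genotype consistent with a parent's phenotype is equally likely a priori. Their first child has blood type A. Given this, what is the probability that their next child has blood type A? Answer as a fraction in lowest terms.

19/20

Possible genotypes: Rohan ∈ {AA, AO}; Lorenzo ∈ {AA, AO}.
Weight each parental genotype pair by prior × P(type-A child):
  AA × AA: posterior weight 4/15; P(next child type A) = 1.
  AA × AO: posterior weight 4/15; P(next child type A) = 1.
  AO × AA: posterior weight 4/15; P(next child type A) = 1.
  AO × AO: posterior weight 1/5; P(next child type A) = 3/4.
Weighted sum = 19/20.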